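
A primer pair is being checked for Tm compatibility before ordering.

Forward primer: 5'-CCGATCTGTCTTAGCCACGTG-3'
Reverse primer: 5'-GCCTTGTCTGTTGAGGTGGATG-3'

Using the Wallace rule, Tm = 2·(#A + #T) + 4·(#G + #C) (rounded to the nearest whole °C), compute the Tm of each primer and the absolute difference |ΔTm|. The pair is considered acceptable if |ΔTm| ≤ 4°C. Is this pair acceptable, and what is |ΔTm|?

Forward: A=3 T=6 G=5 C=7 → Tm = 2·9 + 4·12 = 66°C.
Reverse: A=2 T=8 G=9 C=3 → Tm = 2·10 + 4·12 = 68°C.
|ΔTm| = |66 − 68| = 2°C, ≤ 4°C.

|ΔTm| = 2°C; the pair is acceptable.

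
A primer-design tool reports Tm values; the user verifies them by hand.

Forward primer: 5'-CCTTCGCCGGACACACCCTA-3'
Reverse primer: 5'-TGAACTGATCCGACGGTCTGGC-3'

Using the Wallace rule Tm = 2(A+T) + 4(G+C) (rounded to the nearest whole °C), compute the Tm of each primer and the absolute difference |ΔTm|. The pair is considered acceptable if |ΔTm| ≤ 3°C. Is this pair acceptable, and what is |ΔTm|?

Forward: A=4 T=3 G=3 C=10 → Tm = 2·7 + 4·13 = 66°C.
Reverse: A=4 T=5 G=7 C=6 → Tm = 2·9 + 4·13 = 70°C.
|ΔTm| = |66 − 70| = 4°C, > 3°C.

|ΔTm| = 4°C; the pair is not acceptable.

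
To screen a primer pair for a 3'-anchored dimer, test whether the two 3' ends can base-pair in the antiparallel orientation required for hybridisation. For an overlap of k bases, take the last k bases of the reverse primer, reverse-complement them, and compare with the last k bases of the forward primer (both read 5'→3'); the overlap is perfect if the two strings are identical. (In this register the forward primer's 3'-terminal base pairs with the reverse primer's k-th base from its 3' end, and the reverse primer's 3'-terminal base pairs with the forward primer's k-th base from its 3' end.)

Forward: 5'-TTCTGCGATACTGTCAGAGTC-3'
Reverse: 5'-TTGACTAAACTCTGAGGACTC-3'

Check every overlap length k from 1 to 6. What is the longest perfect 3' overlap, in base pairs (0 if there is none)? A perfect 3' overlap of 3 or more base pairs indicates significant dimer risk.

Longest perfect overlap: 5 complementary base pairs; significant dimer risk (threshold 3).

Last 6 bases (5'→3') — forward …AGAGTC, reverse …GGACTC.
Reverse complement of the reverse primer's last 6 bases: GAGTCC; its first k bases are the reverse complement of the reverse primer's last k bases, so a perfect k-base overlap needs the forward primer's last k bases to equal them.
Comparing (forward last k vs required): k=1: C vs G ✗; k=2: TC vs GA ✗; k=3: GTC vs GAG ✗; k=4: AGTC vs GAGT ✗; k=5: GAGTC vs GAGTC ✓; k=6: AGAGTC vs GAGTCC ✗.
Only k = 5 is perfect, so the longest perfect 3' overlap is 5.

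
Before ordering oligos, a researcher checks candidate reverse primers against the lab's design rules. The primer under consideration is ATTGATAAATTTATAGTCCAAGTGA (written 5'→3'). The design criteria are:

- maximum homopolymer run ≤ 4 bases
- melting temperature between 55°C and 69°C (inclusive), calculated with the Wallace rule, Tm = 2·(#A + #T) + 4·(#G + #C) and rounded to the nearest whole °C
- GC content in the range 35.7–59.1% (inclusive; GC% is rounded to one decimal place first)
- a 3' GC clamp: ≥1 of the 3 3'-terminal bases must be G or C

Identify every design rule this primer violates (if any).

Base counts: A=10, T=9, G=4, C=2 (length 25).
homopolymer run: longest run = 3 ✓
Tm: Tm = 2·19 + 4·6 = 62°C ✓
GC content: GC 6/25 = 24.0%, outside 35.7–59.1% ✗
GC clamp: 3' end TGA has 1 G/C ✓

Fails: GC content.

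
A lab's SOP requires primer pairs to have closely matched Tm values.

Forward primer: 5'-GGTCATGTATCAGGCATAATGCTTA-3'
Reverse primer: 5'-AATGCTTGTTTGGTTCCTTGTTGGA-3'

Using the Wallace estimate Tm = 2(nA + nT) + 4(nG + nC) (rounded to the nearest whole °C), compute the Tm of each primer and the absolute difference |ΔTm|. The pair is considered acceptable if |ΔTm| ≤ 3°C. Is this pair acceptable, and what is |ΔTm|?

Forward: A=7 T=8 G=6 C=4 → Tm = 2·15 + 4·10 = 70°C.
Reverse: A=3 T=12 G=7 C=3 → Tm = 2·15 + 4·10 = 70°C.
|ΔTm| = |70 − 70| = 0°C, ≤ 3°C.

|ΔTm| = 0°C; the pair is acceptable.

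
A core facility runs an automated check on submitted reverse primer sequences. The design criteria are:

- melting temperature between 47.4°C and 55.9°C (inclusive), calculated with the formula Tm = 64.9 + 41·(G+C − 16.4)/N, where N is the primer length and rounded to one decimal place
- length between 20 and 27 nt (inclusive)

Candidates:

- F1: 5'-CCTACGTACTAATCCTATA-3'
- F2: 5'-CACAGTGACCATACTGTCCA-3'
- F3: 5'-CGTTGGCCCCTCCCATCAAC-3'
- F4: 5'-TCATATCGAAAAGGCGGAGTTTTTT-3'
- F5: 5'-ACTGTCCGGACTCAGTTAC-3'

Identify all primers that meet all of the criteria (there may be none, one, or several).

F2 and F4.

F1 (19 nt, A=6 T=6 G=1 C=6): Tm = 64.9 + 41·(7 − 16.4)/19 = 44.6°C, outside 47.4–55.9°C ✗; length 19, outside 20–27 ✗ — fails.
F2 (20 nt, A=6 T=4 G=3 C=7): Tm = 64.9 + 41·(10 − 16.4)/20 = 51.8°C ✓; length 20 ✓ — passes.
F3 (20 nt, A=3 T=4 G=3 C=10): Tm = 64.9 + 41·(13 − 16.4)/20 = 57.9°C, outside 47.4–55.9°C ✗; length 20 ✓ — fails.
F4 (25 nt, A=7 T=9 G=6 C=3): Tm = 64.9 + 41·(9 − 16.4)/25 = 52.8°C ✓; length 25 ✓ — passes.
F5 (19 nt, A=4 T=5 G=4 C=6): Tm = 64.9 + 41·(10 − 16.4)/19 = 51.1°C ✓; length 19, outside 20–27 ✗ — fails.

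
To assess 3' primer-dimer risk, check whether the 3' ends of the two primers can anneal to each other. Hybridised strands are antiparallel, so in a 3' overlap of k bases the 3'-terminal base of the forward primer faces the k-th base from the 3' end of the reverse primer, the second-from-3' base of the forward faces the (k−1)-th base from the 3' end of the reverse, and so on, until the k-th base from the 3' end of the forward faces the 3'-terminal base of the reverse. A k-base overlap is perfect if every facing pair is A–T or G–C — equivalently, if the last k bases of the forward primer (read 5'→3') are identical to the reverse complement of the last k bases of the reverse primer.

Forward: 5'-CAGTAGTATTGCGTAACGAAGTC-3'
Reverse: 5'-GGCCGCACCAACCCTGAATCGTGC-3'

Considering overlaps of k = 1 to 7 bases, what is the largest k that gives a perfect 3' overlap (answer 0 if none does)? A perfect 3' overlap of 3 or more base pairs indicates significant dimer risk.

Longest perfect overlap: 0 complementary base pairs; below the dimer-risk threshold (threshold 3).

Last 7 bases (5'→3') — forward …CGAAGTC, reverse …ATCGTGC.
Reverse complement of the reverse primer's last 7 bases: GCACGAT; its first k bases are the reverse complement of the reverse primer's last k bases, so a perfect k-base overlap needs the forward primer's last k bases to equal them.
Comparing (forward last k vs required): k=1: C vs G ✗; k=2: TC vs GC ✗; k=3: GTC vs GCA ✗; k=4: AGTC vs GCAC ✗; k=5: AAGTC vs GCACG ✗; k=6: GAAGTC vs GCACGA ✗; k=7: CGAAGTC vs GCACGAT ✗.
No overlap length from 1 to 7 is perfect, so the longest perfect 3' overlap is 0.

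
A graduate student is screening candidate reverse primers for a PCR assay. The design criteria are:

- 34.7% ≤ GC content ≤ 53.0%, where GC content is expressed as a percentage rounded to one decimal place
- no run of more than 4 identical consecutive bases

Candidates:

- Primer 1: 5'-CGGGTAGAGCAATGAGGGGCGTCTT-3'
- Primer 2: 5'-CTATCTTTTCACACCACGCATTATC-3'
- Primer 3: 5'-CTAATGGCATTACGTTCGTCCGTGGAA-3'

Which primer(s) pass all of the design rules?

Primer 2 and Primer 3.

Primer 1 (25 nt, A=5 T=5 G=11 C=4): GC 15/25 = 60.0%, outside 34.7–53.0% ✗; longest run = 4 ✓ — fails.
Primer 2 (25 nt, A=6 T=9 G=1 C=9): GC 10/25 = 40.0% ✓; longest run = 4 ✓ — passes.
Primer 3 (27 nt, A=6 T=8 G=7 C=6): GC 13/27 = 48.1% ✓; longest run = 2 ✓ — passes.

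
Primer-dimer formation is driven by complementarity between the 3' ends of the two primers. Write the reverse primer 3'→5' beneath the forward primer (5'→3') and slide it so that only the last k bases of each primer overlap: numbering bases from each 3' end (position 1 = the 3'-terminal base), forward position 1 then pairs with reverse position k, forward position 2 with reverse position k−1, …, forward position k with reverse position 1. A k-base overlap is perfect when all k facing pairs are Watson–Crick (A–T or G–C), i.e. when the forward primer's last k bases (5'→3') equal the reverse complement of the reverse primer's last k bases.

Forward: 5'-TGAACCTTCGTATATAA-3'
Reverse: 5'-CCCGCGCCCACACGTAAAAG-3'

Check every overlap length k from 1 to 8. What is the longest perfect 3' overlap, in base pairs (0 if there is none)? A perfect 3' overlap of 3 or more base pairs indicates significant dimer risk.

Longest perfect overlap: 0 complementary base pairs; below the dimer-risk threshold (threshold 3).

Last 8 bases (5'→3') — forward …GTATATAA, reverse …CGTAAAAG.
Reverse complement of the reverse primer's last 8 bases: CTTTTACG; its first k bases are the reverse complement of the reverse primer's last k bases, so a perfect k-base overlap needs the forward primer's last k bases to equal them.
Comparing (forward last k vs required): k=1: A vs C ✗; k=2: AA vs CT ✗; k=3: TAA vs CTT ✗; k=4: ATAA vs CTTT ✗; k=5: TATAA vs CTTTT ✗; k=6: ATATAA vs CTTTTA ✗; k=7: TATATAA vs CTTTTAC ✗; k=8: GTATATAA vs CTTTTACG ✗.
No overlap length from 1 to 8 is perfect, so the longest perfect 3' overlap is 0.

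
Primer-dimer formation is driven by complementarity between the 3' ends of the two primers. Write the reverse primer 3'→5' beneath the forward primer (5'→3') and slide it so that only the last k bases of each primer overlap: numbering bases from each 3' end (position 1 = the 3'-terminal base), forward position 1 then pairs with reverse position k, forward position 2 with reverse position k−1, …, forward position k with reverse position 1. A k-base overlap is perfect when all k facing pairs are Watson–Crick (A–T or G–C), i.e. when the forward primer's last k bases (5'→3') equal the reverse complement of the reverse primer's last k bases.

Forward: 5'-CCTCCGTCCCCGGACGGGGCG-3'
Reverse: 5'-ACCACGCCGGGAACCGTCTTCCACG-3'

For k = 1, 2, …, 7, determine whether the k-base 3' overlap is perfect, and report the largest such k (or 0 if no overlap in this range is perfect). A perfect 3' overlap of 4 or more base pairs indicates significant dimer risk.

Last 7 bases (5'→3') — forward …CGGGGCG, reverse …TTCCACG.
Reverse complement of the reverse primer's last 7 bases: CGTGGAA; its first k bases are the reverse complement of the reverse primer's last k bases, so a perfect k-base overlap needs the forward primer's last k bases to equal them.
Comparing (forward last k vs required): k=1: G vs C ✗; k=2: CG vs CG ✓; k=3: GCG vs CGT ✗; k=4: GGCG vs CGTG ✗; k=5: GGGCG vs CGTGG ✗; k=6: GGGGCG vs CGTGGA ✗; k=7: CGGGGCG vs CGTGGAA ✗.
Only k = 2 is perfect, so the longest perfect 3' overlap is 2.

Longest perfect overlap: 2 complementary base pairs; below the dimer-risk threshold (threshold 4).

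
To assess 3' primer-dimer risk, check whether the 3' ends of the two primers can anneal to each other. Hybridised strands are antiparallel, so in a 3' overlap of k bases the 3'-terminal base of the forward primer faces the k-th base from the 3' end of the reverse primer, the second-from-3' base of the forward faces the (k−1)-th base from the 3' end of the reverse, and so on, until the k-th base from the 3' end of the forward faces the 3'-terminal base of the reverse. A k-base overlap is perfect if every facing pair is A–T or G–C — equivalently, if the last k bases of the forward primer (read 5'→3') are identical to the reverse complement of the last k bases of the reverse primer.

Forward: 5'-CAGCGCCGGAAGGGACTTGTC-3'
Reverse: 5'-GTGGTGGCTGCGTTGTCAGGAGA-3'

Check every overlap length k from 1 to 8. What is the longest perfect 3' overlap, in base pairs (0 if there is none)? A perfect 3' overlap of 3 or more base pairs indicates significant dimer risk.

Last 8 bases (5'→3') — forward …GACTTGTC, reverse …TCAGGAGA.
Reverse complement of the reverse primer's last 8 bases: TCTCCTGA; its first k bases are the reverse complement of the reverse primer's last k bases, so a perfect k-base overlap needs the forward primer's last k bases to equal them.
Comparing (forward last k vs required): k=1: C vs T ✗; k=2: TC vs TC ✓; k=3: GTC vs TCT ✗; k=4: TGTC vs TCTC ✗; k=5: TTGTC vs TCTCC ✗; k=6: CTTGTC vs TCTCCT ✗; k=7: ACTTGTC vs TCTCCTG ✗; k=8: GACTTGTC vs TCTCCTGA ✗.
Only k = 2 is perfect, so the longest perfect 3' overlap is 2.

Longest perfect overlap: 2 complementary base pairs; below the dimer-risk threshold (threshold 3).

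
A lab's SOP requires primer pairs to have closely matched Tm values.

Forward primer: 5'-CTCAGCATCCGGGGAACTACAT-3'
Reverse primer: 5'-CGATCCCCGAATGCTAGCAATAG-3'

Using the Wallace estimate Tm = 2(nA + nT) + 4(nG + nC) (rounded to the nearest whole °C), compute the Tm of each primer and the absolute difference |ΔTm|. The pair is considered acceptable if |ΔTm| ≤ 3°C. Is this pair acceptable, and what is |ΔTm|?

Forward: A=6 T=4 G=5 C=7 → Tm = 2·10 + 4·12 = 68°C.
Reverse: A=7 T=4 G=5 C=7 → Tm = 2·11 + 4·12 = 70°C.
|ΔTm| = |68 − 70| = 2°C, ≤ 3°C.

|ΔTm| = 2°C; the pair is acceptable.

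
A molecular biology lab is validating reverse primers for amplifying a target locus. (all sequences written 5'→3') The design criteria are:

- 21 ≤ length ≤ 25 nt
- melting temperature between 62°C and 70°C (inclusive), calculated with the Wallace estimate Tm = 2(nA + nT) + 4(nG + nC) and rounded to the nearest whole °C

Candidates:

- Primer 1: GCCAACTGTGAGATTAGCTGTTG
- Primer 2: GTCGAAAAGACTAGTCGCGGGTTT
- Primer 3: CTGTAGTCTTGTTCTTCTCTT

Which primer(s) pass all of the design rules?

Primer 1 (23 nt, A=5 T=7 G=7 C=4): length 23 ✓; Tm = 2·12 + 4·11 = 68°C ✓ — passes.
Primer 2 (24 nt, A=6 T=6 G=8 C=4): length 24 ✓; Tm = 2·12 + 4·12 = 72°C, outside 62–70°C ✗ — fails.
Primer 3 (21 nt, A=1 T=12 G=3 C=5): length 21 ✓; Tm = 2·13 + 4·8 = 58°C, outside 62–70°C ✗ — fails.

Primer 1 only.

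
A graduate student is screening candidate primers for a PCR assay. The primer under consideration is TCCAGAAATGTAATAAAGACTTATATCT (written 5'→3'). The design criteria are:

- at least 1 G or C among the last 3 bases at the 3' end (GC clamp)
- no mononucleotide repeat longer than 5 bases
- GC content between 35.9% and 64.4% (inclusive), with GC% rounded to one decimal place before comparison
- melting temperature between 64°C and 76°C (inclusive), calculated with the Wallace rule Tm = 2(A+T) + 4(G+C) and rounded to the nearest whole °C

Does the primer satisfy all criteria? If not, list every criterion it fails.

Base counts: A=12, T=9, G=3, C=4 (length 28).
GC clamp: 3' end TCT has 1 G/C ✓
homopolymer run: longest run = 3 ✓
GC content: GC 7/28 = 25.0%, outside 35.9–64.4% ✗
Tm: Tm = 2·21 + 4·7 = 70°C ✓

Fails: GC content.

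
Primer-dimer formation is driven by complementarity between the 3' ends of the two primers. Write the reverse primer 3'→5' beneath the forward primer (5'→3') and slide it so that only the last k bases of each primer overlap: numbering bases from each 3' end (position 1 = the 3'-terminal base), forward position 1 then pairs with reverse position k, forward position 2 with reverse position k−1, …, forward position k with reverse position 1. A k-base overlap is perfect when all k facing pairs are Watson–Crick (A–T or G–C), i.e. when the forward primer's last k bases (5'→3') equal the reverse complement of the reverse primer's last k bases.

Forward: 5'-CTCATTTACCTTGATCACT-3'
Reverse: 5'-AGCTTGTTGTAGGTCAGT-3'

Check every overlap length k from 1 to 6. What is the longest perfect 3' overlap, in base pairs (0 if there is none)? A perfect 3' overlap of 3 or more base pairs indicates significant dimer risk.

Last 6 bases (5'→3') — forward …ATCACT, reverse …GTCAGT.
Reverse complement of the reverse primer's last 6 bases: ACTGAC; its first k bases are the reverse complement of the reverse primer's last k bases, so a perfect k-base overlap needs the forward primer's last k bases to equal them.
Comparing (forward last k vs required): k=1: T vs A ✗; k=2: CT vs AC ✗; k=3: ACT vs ACT ✓; k=4: CACT vs ACTG ✗; k=5: TCACT vs ACTGA ✗; k=6: ATCACT vs ACTGAC ✗.
Only k = 3 is perfect, so the longest perfect 3' overlap is 3.

Longest perfect overlap: 3 complementary base pairs; significant dimer risk (threshold 3).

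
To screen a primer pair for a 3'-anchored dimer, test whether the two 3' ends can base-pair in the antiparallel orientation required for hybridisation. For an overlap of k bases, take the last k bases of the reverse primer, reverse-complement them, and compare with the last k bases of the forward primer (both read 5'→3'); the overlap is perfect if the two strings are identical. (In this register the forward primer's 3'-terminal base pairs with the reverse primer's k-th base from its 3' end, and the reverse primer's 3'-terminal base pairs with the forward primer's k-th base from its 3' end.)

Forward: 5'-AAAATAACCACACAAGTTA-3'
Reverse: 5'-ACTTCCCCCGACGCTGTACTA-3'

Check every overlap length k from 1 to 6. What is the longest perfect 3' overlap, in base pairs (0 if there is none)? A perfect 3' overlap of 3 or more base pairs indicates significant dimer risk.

Last 6 bases (5'→3') — forward …AAGTTA, reverse …GTACTA.
Reverse complement of the reverse primer's last 6 bases: TAGTAC; its first k bases are the reverse complement of the reverse primer's last k bases, so a perfect k-base overlap needs the forward primer's last k bases to equal them.
Comparing (forward last k vs required): k=1: A vs T ✗; k=2: TA vs TA ✓; k=3: TTA vs TAG ✗; k=4: GTTA vs TAGT ✗; k=5: AGTTA vs TAGTA ✗; k=6: AAGTTA vs TAGTAC ✗.
Only k = 2 is perfect, so the longest perfect 3' overlap is 2.

Longest perfect overlap: 2 complementary base pairs; below the dimer-risk threshold (threshold 3).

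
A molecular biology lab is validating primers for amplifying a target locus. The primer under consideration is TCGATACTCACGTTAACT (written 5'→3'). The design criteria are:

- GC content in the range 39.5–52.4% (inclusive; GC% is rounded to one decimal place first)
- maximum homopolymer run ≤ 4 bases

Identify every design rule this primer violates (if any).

Fails: GC content.

Base counts: A=5, T=6, G=2, C=5 (length 18).
GC content: GC 7/18 = 38.9%, outside 39.5–52.4% ✗
homopolymer run: longest run = 2 ✓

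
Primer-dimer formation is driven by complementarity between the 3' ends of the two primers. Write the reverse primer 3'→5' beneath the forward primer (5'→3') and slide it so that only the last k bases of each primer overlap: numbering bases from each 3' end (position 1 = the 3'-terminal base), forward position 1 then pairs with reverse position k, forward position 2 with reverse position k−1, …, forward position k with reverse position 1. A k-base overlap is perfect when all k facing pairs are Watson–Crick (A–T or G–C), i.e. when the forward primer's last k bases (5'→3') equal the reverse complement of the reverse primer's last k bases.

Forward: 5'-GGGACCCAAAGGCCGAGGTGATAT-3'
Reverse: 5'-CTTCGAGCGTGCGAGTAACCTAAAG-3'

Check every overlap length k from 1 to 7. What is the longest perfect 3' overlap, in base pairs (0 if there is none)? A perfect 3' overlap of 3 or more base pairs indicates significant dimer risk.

Longest perfect overlap: 0 complementary base pairs; below the dimer-risk threshold (threshold 3).

Last 7 bases (5'→3') — forward …GTGATAT, reverse …CCTAAAG.
Reverse complement of the reverse primer's last 7 bases: CTTTAGG; its first k bases are the reverse complement of the reverse primer's last k bases, so a perfect k-base overlap needs the forward primer's last k bases to equal them.
Comparing (forward last k vs required): k=1: T vs C ✗; k=2: AT vs CT ✗; k=3: TAT vs CTT ✗; k=4: ATAT vs CTTT ✗; k=5: GATAT vs CTTTA ✗; k=6: TGATAT vs CTTTAG ✗; k=7: GTGATAT vs CTTTAGG ✗.
No overlap length from 1 to 7 is perfect, so the longest perfect 3' overlap is 0.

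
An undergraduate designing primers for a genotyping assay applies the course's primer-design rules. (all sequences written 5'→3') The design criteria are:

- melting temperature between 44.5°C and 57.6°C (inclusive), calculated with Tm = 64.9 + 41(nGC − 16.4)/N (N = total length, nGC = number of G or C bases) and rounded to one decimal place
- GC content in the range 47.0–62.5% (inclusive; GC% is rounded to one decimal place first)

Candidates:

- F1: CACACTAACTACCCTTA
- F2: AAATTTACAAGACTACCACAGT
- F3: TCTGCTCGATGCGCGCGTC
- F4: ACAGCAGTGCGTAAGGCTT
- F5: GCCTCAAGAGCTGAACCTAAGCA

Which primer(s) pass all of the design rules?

F4 and F5.

F1 (17 nt, A=6 T=4 G=0 C=7): Tm = 64.9 + 41·(7 − 16.4)/17 = 42.2°C, outside 44.5–57.6°C ✗; GC 7/17 = 41.2%, outside 47.0–62.5% ✗ — fails.
F2 (22 nt, A=10 T=5 G=2 C=5): Tm = 64.9 + 41·(7 − 16.4)/22 = 47.4°C ✓; GC 7/22 = 31.8%, outside 47.0–62.5% ✗ — fails.
F3 (19 nt, A=1 T=5 G=6 C=7): Tm = 64.9 + 41·(13 − 16.4)/19 = 57.6°C ✓; GC 13/19 = 68.4%, outside 47.0–62.5% ✗ — fails.
F4 (19 nt, A=5 T=4 G=6 C=4): Tm = 64.9 + 41·(10 − 16.4)/19 = 51.1°C ✓; GC 10/19 = 52.6% ✓ — passes.
F5 (23 nt, A=8 T=3 G=5 C=7): Tm = 64.9 + 41·(12 − 16.4)/23 = 57.1°C ✓; GC 12/23 = 52.2% ✓ — passes.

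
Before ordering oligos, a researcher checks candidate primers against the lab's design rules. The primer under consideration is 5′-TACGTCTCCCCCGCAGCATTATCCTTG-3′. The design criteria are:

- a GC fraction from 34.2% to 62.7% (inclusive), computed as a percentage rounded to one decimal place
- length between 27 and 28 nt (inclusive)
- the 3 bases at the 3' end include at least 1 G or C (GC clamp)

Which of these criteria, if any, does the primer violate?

Base counts: A=4, T=8, G=4, C=11 (length 27).
GC content: GC 15/27 = 55.6% ✓
length: length 27 ✓
GC clamp: 3' end TTG has 1 G/C ✓

Meets all criteria.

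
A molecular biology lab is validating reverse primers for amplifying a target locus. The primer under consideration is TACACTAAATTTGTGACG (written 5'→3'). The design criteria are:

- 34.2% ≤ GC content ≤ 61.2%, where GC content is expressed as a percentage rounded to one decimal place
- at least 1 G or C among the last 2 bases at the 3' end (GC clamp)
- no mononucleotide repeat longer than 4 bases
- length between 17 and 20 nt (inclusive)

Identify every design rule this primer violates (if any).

Fails: GC content.

Base counts: A=6, T=6, G=3, C=3 (length 18).
GC content: GC 6/18 = 33.3%, outside 34.2–61.2% ✗
GC clamp: 3' end CG has 2 G/C ✓
homopolymer run: longest run = 3 ✓
length: length 18 ✓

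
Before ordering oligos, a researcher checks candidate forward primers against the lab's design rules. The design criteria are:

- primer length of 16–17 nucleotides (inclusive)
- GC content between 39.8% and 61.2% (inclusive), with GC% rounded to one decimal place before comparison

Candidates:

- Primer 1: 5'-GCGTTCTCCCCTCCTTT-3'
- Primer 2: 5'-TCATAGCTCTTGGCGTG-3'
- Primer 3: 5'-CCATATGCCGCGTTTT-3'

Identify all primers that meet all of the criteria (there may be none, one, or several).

Primer 1, Primer 2 and Primer 3.

Primer 1 (17 nt, A=0 T=7 G=2 C=8): length 17 ✓; GC 10/17 = 58.8% ✓ — passes.
Primer 2 (17 nt, A=2 T=6 G=5 C=4): length 17 ✓; GC 9/17 = 52.9% ✓ — passes.
Primer 3 (16 nt, A=2 T=6 G=3 C=5): length 16 ✓; GC 8/16 = 50.0% ✓ — passes.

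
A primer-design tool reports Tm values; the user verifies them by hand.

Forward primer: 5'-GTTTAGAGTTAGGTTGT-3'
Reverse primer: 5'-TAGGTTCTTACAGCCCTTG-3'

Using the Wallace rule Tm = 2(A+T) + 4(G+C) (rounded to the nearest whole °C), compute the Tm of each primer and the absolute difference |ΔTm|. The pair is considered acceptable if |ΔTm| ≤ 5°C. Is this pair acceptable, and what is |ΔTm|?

|ΔTm| = 10°C; the pair is not acceptable.

Forward: A=3 T=8 G=6 C=0 → Tm = 2·11 + 4·6 = 46°C.
Reverse: A=3 T=7 G=4 C=5 → Tm = 2·10 + 4·9 = 56°C.
|ΔTm| = |46 − 56| = 10°C, > 5°C.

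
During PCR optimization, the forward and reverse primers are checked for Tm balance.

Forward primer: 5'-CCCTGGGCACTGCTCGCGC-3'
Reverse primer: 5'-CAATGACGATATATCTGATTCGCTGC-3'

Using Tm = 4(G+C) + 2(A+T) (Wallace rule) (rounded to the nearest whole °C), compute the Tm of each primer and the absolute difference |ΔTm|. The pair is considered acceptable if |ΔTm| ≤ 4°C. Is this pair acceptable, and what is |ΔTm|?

Forward: A=1 T=3 G=6 C=9 → Tm = 2·4 + 4·15 = 68°C.
Reverse: A=7 T=8 G=5 C=6 → Tm = 2·15 + 4·11 = 74°C.
|ΔTm| = |68 − 74| = 6°C, > 4°C.

|ΔTm| = 6°C; the pair is not acceptable.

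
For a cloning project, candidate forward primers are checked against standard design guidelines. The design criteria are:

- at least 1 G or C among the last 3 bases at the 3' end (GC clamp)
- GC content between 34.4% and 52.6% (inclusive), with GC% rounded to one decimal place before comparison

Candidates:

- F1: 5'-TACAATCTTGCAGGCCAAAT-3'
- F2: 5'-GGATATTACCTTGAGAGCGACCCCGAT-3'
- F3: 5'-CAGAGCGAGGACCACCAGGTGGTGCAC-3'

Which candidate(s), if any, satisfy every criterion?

F2 only.

F1 (20 nt, A=7 T=5 G=3 C=5): 3' end AAT has 0 G/C, need ≥1 ✗; GC 8/20 = 40.0% ✓ — fails.
F2 (27 nt, A=7 T=6 G=7 C=7): 3' end GAT has 1 G/C ✓; GC 14/27 = 51.9% ✓ — passes.
F3 (27 nt, A=7 T=2 G=10 C=8): 3' end CAC has 2 G/C ✓; GC 18/27 = 66.7%, outside 34.4–52.6% ✗ — fails.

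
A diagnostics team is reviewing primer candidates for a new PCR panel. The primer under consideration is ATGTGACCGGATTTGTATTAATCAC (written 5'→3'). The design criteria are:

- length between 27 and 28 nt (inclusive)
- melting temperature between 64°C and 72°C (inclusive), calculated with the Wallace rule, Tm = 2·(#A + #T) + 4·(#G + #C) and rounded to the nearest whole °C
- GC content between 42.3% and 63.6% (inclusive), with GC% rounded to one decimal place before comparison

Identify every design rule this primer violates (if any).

Base counts: A=7, T=9, G=5, C=4 (length 25).
length: length 25, outside 27–28 ✗
Tm: Tm = 2·16 + 4·9 = 68°C ✓
GC content: GC 9/25 = 36.0%, outside 42.3–63.6% ✗

Fails: length, GC content.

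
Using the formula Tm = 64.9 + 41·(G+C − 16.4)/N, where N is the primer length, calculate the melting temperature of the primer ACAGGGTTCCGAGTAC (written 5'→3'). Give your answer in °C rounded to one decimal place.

45.9°C

Base counts: A=4, T=3, G=5, C=4; G+C = 9, N = 16.
Tm = 64.9 + 41·(9 − 16.4)/16 = 64.9 + -303.40/16 = 45.9°C.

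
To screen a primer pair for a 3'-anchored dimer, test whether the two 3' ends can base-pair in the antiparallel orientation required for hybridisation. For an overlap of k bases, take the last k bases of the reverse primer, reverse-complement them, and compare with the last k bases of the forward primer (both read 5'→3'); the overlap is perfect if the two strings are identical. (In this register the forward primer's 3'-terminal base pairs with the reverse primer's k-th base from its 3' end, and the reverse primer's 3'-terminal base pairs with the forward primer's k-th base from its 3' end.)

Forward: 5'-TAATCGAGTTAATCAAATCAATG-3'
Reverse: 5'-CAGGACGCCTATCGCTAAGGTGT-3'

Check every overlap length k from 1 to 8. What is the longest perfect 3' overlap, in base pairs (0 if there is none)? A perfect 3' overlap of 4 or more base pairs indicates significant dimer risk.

Last 8 bases (5'→3') — forward …AATCAATG, reverse …TAAGGTGT.
Reverse complement of the reverse primer's last 8 bases: ACACCTTA; its first k bases are the reverse complement of the reverse primer's last k bases, so a perfect k-base overlap needs the forward primer's last k bases to equal them.
Comparing (forward last k vs required): k=1: G vs A ✗; k=2: TG vs AC ✗; k=3: ATG vs ACA ✗; k=4: AATG vs ACAC ✗; k=5: CAATG vs ACACC ✗; k=6: TCAATG vs ACACCT ✗; k=7: ATCAATG vs ACACCTT ✗; k=8: AATCAATG vs ACACCTTA ✗.
No overlap length from 1 to 8 is perfect, so the longest perfect 3' overlap is 0.

Longest perfect overlap: 0 complementary base pairs; below the dimer-risk threshold (threshold 4).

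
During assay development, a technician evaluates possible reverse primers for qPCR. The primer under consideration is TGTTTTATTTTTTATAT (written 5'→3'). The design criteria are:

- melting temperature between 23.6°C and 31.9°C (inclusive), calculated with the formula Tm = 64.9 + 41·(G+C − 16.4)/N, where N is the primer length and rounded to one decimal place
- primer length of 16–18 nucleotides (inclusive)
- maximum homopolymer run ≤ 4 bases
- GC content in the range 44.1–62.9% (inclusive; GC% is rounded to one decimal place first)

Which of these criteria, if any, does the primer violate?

Base counts: A=3, T=13, G=1, C=0 (length 17).
Tm: Tm = 64.9 + 41·(1 − 16.4)/17 = 27.8°C ✓
length: length 17 ✓
homopolymer run: longest run = 6, exceeds 4 ✗
GC content: GC 1/17 = 5.9%, outside 44.1–62.9% ✗

Fails: homopolymer run, GC content.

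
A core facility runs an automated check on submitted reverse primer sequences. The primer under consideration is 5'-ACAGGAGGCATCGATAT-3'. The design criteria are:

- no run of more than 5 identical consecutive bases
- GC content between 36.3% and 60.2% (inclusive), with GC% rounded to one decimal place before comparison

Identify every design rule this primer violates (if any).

Meets all criteria.

Base counts: A=6, T=3, G=5, C=3 (length 17).
homopolymer run: longest run = 2 ✓
GC content: GC 8/17 = 47.1% ✓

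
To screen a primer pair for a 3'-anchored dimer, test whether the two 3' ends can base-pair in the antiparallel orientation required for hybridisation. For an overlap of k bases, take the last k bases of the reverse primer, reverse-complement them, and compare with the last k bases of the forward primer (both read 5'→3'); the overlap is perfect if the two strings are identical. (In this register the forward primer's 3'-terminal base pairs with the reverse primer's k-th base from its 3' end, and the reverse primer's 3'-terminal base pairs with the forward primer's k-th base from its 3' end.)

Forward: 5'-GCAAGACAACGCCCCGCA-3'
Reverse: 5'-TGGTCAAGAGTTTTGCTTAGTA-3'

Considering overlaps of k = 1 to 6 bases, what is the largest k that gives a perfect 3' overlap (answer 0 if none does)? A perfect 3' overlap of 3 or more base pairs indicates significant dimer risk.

Last 6 bases (5'→3') — forward …CCCGCA, reverse …TTAGTA.
Reverse complement of the reverse primer's last 6 bases: TACTAA; its first k bases are the reverse complement of the reverse primer's last k bases, so a perfect k-base overlap needs the forward primer's last k bases to equal them.
Comparing (forward last k vs required): k=1: A vs T ✗; k=2: CA vs TA ✗; k=3: GCA vs TAC ✗; k=4: CGCA vs TACT ✗; k=5: CCGCA vs TACTA ✗; k=6: CCCGCA vs TACTAA ✗.
No overlap length from 1 to 6 is perfect, so the longest perfect 3' overlap is 0.

Longest perfect overlap: 0 complementary base pairs; below the dimer-risk threshold (threshold 3).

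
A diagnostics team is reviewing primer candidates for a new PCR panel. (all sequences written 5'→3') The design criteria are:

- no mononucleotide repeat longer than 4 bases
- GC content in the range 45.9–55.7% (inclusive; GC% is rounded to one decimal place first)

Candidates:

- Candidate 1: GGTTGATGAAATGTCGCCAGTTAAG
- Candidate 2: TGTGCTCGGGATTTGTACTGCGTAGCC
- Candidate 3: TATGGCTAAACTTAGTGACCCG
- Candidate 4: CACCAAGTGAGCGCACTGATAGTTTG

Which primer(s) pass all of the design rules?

Candidate 2 and Candidate 4.

Candidate 1 (25 nt, A=7 T=7 G=8 C=3): longest run = 3 ✓; GC 11/25 = 44.0%, outside 45.9–55.7% ✗ — fails.
Candidate 2 (27 nt, A=3 T=9 G=9 C=6): longest run = 3 ✓; GC 15/27 = 55.6% ✓ — passes.
Candidate 3 (22 nt, A=6 T=6 G=5 C=5): longest run = 3 ✓; GC 10/22 = 45.5%, outside 45.9–55.7% ✗ — fails.
Candidate 4 (26 nt, A=7 T=6 G=7 C=6): longest run = 3 ✓; GC 13/26 = 50.0% ✓ — passes.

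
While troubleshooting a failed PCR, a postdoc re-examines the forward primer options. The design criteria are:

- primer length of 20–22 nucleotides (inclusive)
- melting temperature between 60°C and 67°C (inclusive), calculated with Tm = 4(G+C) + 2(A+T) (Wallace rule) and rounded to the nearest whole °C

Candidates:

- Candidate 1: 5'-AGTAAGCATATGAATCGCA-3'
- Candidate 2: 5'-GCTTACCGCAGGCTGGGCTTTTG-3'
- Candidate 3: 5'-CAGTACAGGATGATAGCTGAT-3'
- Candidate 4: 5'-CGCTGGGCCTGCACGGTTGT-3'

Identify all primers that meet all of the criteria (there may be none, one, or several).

Candidate 1 (19 nt, A=8 T=4 G=4 C=3): length 19, outside 20–22 ✗; Tm = 2·12 + 4·7 = 52°C, outside 60–67°C ✗ — fails.
Candidate 2 (23 nt, A=2 T=7 G=8 C=6): length 23, outside 20–22 ✗; Tm = 2·9 + 4·14 = 74°C, outside 60–67°C ✗ — fails.
Candidate 3 (21 nt, A=7 T=5 G=6 C=3): length 21 ✓; Tm = 2·12 + 4·9 = 60°C ✓ — passes.
Candidate 4 (20 nt, A=1 T=5 G=8 C=6): length 20 ✓; Tm = 2·6 + 4·14 = 68°C, outside 60–67°C ✗ — fails.

Candidate 3 only.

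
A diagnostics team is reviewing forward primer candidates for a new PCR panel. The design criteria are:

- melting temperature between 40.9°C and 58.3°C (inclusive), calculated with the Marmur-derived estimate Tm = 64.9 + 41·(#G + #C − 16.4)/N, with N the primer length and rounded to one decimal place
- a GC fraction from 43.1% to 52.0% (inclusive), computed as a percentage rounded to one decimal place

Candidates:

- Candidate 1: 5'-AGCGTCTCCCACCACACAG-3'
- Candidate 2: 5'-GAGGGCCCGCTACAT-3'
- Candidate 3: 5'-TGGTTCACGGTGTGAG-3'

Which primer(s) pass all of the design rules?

Candidate 1 (19 nt, A=5 T=2 G=3 C=9): Tm = 64.9 + 41·(12 − 16.4)/19 = 55.4°C ✓; GC 12/19 = 63.2%, outside 43.1–52.0% ✗ — fails.
Candidate 2 (15 nt, A=3 T=2 G=5 C=5): Tm = 64.9 + 41·(10 − 16.4)/15 = 47.4°C ✓; GC 10/15 = 66.7%, outside 43.1–52.0% ✗ — fails.
Candidate 3 (16 nt, A=2 T=5 G=7 C=2): Tm = 64.9 + 41·(9 − 16.4)/16 = 45.9°C ✓; GC 9/16 = 56.3%, outside 43.1–52.0% ✗ — fails.

None of the candidates satisfy all criteria.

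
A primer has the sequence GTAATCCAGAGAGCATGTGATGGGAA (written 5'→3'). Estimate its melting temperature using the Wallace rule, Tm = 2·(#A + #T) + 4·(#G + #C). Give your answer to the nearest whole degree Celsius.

76°C

Base counts: A=9, T=5, G=9, C=3 (length 26).
Tm = 2·(9+5) + 4·(9+3) = 2·14 + 4·12 = 28 + 48 = 76°C.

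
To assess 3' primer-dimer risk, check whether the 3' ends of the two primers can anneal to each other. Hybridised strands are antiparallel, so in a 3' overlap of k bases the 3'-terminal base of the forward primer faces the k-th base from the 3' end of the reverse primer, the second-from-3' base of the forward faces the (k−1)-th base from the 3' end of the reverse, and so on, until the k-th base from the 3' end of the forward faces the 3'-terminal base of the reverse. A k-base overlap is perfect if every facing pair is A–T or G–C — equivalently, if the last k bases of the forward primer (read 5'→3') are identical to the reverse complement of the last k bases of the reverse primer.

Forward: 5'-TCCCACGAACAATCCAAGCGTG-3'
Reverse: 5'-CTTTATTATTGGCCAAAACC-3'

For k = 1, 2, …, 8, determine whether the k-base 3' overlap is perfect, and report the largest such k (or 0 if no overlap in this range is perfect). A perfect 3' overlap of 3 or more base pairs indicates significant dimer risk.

Last 8 bases (5'→3') — forward …CAAGCGTG, reverse …CCAAAACC.
Reverse complement of the reverse primer's last 8 bases: GGTTTTGG; its first k bases are the reverse complement of the reverse primer's last k bases, so a perfect k-base overlap needs the forward primer's last k bases to equal them.
Comparing (forward last k vs required): k=1: G vs G ✓; k=2: TG vs GG ✗; k=3: GTG vs GGT ✗; k=4: CGTG vs GGTT ✗; k=5: GCGTG vs GGTTT ✗; k=6: AGCGTG vs GGTTTT ✗; k=7: AAGCGTG vs GGTTTTG ✗; k=8: CAAGCGTG vs GGTTTTGG ✗.
Only k = 1 is perfect, so the longest perfect 3' overlap is 1.

Longest perfect overlap: 1 complementary base pair; below the dimer-risk threshold (threshold 3).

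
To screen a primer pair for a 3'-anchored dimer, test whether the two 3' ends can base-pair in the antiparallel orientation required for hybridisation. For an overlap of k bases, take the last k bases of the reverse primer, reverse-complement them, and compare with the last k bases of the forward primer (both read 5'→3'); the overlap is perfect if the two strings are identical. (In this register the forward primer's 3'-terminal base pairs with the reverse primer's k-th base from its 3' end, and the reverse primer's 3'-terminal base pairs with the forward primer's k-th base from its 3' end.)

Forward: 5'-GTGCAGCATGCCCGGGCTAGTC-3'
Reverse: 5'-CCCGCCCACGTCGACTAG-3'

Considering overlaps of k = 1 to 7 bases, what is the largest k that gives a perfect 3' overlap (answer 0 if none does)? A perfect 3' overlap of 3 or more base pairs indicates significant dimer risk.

Longest perfect overlap: 6 complementary base pairs; significant dimer risk (threshold 3).

Last 7 bases (5'→3') — forward …GCTAGTC, reverse …CGACTAG.
Reverse complement of the reverse primer's last 7 bases: CTAGTCG; its first k bases are the reverse complement of the reverse primer's last k bases, so a perfect k-base overlap needs the forward primer's last k bases to equal them.
Comparing (forward last k vs required): k=1: C vs C ✓; k=2: TC vs CT ✗; k=3: GTC vs CTA ✗; k=4: AGTC vs CTAG ✗; k=5: TAGTC vs CTAGT ✗; k=6: CTAGTC vs CTAGTC ✓; k=7: GCTAGTC vs CTAGTCG ✗.
Perfect overlaps at k = 1, 6; the largest is 6.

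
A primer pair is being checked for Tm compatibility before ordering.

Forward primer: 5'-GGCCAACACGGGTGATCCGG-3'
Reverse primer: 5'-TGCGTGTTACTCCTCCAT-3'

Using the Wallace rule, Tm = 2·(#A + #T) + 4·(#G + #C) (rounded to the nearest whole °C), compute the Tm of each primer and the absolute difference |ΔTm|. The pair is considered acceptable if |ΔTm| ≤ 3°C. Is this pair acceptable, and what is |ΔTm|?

|ΔTm| = 14°C; the pair is not acceptable.

Forward: A=4 T=2 G=8 C=6 → Tm = 2·6 + 4·14 = 68°C.
Reverse: A=2 T=7 G=3 C=6 → Tm = 2·9 + 4·9 = 54°C.
|ΔTm| = |68 − 54| = 14°C, > 3°C.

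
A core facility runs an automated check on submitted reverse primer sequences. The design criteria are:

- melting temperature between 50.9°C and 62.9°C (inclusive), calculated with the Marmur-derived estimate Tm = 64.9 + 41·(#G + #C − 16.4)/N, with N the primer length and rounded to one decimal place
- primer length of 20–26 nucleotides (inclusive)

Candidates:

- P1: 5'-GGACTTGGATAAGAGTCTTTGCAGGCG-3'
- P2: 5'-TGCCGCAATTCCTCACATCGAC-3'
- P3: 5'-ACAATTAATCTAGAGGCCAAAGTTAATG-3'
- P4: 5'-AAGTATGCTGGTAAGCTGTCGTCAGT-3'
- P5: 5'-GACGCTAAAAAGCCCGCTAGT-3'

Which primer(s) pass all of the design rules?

P1 (27 nt, A=6 T=7 G=10 C=4): Tm = 64.9 + 41·(14 − 16.4)/27 = 61.3°C ✓; length 27, outside 20–26 ✗ — fails.
P2 (22 nt, A=5 T=5 G=3 C=9): Tm = 64.9 + 41·(12 − 16.4)/22 = 56.7°C ✓; length 22 ✓ — passes.
P3 (28 nt, A=12 T=7 G=5 C=4): Tm = 64.9 + 41·(9 − 16.4)/28 = 54.1°C ✓; length 28, outside 20–26 ✗ — fails.
P4 (26 nt, A=6 T=8 G=8 C=4): Tm = 64.9 + 41·(12 − 16.4)/26 = 58.0°C ✓; length 26 ✓ — passes.
P5 (21 nt, A=7 T=3 G=5 C=6): Tm = 64.9 + 41·(11 − 16.4)/21 = 54.4°C ✓; length 21 ✓ — passes.

P2, P4 and P5.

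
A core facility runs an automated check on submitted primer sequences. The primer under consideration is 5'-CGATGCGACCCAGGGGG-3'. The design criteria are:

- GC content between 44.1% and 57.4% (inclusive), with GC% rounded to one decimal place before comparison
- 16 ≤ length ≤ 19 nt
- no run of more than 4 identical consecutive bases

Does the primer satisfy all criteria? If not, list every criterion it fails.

Fails: GC content, homopolymer run.

Base counts: A=3, T=1, G=8, C=5 (length 17).
GC content: GC 13/17 = 76.5%, outside 44.1–57.4% ✗
length: length 17 ✓
homopolymer run: longest run = 5, exceeds 4 ✗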